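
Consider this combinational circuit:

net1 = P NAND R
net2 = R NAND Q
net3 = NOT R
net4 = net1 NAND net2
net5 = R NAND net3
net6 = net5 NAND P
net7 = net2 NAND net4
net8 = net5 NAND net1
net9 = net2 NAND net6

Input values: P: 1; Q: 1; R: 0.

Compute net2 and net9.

net2 = 1  net9 = 1

net2 = R NAND Q = 0 NAND 1 = 1
net3 = NOT R = NOT 0 = 1
net5 = R NAND net3 = 0 NAND 1 = 1
net6 = net5 NAND P = 1 NAND 1 = 0
net9 = net2 NAND net6 = 1 NAND 0 = 1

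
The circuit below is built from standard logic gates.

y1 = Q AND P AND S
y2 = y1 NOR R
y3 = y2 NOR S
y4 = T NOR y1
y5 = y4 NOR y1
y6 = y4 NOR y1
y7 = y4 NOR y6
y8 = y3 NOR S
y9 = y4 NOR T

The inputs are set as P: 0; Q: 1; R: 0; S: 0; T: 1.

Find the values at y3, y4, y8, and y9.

y3 = 0  y4 = 0  y8 = 1  y9 = 0

y1 = Q AND P AND S = 1 AND 0 AND 0 = 0
y2 = y1 NOR R = 0 NOR 0 = 1
y3 = y2 NOR S = 1 NOR 0 = 0
y4 = T NOR y1 = 1 NOR 0 = 0
y8 = y3 NOR S = 0 NOR 0 = 1
y9 = y4 NOR T = 0 NOR 1 = 0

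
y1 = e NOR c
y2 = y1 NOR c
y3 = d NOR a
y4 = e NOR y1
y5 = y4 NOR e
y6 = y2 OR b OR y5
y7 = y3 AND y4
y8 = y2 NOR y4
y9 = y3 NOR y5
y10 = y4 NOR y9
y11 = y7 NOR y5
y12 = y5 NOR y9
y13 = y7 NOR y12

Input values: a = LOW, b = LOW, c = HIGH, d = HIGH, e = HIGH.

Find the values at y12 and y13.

y1 = e NOR c = HIGH NOR HIGH = LOW
y3 = d NOR a = HIGH NOR LOW = LOW
y4 = e NOR y1 = HIGH NOR LOW = LOW
y5 = y4 NOR e = LOW NOR HIGH = LOW
y7 = y3 AND y4 = LOW AND LOW = LOW
y9 = y3 NOR y5 = LOW NOR LOW = HIGH
y12 = y5 NOR y9 = LOW NOR HIGH = LOW
y13 = y7 NOR y12 = LOW NOR LOW = HIGH

y12 = LOW  y13 = HIGH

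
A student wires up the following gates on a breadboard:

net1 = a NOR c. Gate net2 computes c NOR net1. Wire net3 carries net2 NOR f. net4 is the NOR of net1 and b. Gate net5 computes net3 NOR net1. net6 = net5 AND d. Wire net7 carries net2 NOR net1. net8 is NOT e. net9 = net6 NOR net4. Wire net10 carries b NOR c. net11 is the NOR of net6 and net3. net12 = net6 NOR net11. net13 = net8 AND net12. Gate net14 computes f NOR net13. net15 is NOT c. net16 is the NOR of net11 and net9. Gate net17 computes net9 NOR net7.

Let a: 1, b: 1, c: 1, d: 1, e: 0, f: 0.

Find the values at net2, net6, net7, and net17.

net1 = a NOR c = 1 NOR 1 = 0
net2 = c NOR net1 = 1 NOR 0 = 0
net3 = net2 NOR f = 0 NOR 0 = 1
net4 = net1 NOR b = 0 NOR 1 = 0
net5 = net3 NOR net1 = 1 NOR 0 = 0
net6 = net5 AND d = 0 AND 1 = 0
net7 = net2 NOR net1 = 0 NOR 0 = 1
net9 = net6 NOR net4 = 0 NOR 0 = 1
net17 = net9 NOR net7 = 1 NOR 1 = 0

net2 = 0  net6 = 0  net7 = 1  net17 = 0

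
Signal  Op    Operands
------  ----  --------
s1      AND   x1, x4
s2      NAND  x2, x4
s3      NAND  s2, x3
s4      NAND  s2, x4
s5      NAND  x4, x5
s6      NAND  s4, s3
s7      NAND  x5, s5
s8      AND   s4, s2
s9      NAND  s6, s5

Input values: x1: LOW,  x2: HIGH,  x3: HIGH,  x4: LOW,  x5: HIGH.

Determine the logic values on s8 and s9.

s2 = x2 NAND x4 = HIGH NAND LOW = HIGH
s3 = s2 NAND x3 = HIGH NAND HIGH = LOW
s4 = s2 NAND x4 = HIGH NAND LOW = HIGH
s5 = x4 NAND x5 = LOW NAND HIGH = HIGH
s6 = s4 NAND s3 = HIGH NAND LOW = HIGH
s8 = s4 AND s2 = HIGH AND HIGH = HIGH
s9 = s6 NAND s5 = HIGH NAND HIGH = LOW

s8 = HIGH  s9 = LOW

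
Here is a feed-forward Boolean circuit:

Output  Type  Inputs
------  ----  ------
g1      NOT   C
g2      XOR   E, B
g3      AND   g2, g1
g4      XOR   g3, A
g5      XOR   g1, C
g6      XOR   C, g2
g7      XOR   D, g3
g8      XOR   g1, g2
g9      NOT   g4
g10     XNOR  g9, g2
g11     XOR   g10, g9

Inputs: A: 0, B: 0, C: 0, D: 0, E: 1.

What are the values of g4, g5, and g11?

g1 = NOT C = NOT 0 = 1
g2 = E XOR B = 1 XOR 0 = 1
g3 = g2 AND g1 = 1 AND 1 = 1
g4 = g3 XOR A = 1 XOR 0 = 1
g5 = g1 XOR C = 1 XOR 0 = 1
g9 = NOT g4 = NOT 1 = 0
g10 = g9 XNOR g2 = 0 XNOR 1 = 0
g11 = g10 XOR g9 = 0 XOR 0 = 0

g4 = 1, g5 = 1, g11 = 0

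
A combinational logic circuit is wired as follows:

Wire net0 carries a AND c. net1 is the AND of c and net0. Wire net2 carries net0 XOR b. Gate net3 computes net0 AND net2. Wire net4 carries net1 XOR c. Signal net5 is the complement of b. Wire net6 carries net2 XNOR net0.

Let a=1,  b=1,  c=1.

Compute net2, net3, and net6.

net0 = a AND c = 1 AND 1 = 1
net2 = net0 XOR b = 1 XOR 1 = 0
net3 = net0 AND net2 = 1 AND 0 = 0
net6 = net2 XNOR net0 = 0 XNOR 1 = 0

net2 = 0, net3 = 0, net6 = 0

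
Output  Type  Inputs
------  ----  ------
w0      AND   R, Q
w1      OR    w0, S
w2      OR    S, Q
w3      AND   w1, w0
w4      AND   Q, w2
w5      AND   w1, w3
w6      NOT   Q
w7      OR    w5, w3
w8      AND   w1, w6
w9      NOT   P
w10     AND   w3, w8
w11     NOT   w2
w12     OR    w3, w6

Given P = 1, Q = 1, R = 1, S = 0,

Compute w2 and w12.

w2 = 1  w12 = 1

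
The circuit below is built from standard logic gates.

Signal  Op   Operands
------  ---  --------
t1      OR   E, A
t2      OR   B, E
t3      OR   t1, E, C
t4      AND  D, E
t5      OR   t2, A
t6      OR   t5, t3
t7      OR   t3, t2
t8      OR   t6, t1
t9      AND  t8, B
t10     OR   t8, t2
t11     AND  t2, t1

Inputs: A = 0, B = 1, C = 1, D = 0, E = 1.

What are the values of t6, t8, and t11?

t1 = E OR A = 1 OR 0 = 1
t2 = B OR E = 1 OR 1 = 1
t3 = t1 OR E OR C = 1 OR 1 OR 1 = 1
t5 = t2 OR A = 1 OR 0 = 1
t6 = t5 OR t3 = 1 OR 1 = 1
t8 = t6 OR t1 = 1 OR 1 = 1
t11 = t2 AND t1 = 1 AND 1 = 1

t6 = 1, t8 = 1, t11 = 1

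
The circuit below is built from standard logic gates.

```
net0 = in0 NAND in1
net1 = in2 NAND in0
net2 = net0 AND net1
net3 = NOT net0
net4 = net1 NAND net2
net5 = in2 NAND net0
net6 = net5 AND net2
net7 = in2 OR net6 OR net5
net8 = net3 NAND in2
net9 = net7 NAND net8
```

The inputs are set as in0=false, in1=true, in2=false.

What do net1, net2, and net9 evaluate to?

net0 = in0 NAND in1 = false NAND true = true
net1 = in2 NAND in0 = false NAND false = true
net2 = net0 AND net1 = true AND true = true
net3 = NOT net0 = NOT true = false
net5 = in2 NAND net0 = false NAND true = true
net6 = net5 AND net2 = true AND true = true
net7 = in2 OR net6 OR net5 = false OR true OR true = true
net8 = net3 NAND in2 = false NAND false = true
net9 = net7 NAND net8 = true NAND true = false

net1 = true, net2 = true, net9 = false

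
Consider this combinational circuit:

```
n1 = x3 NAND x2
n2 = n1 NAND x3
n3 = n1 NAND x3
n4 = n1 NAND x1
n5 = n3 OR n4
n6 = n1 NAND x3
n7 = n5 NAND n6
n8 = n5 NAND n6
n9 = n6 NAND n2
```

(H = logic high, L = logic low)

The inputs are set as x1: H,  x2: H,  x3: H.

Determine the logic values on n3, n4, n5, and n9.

n3 = H, n4 = H, n5 = H, n9 = L

n1 = x3 NAND x2 = H NAND H = L
n2 = n1 NAND x3 = L NAND H = H
n3 = n1 NAND x3 = L NAND H = H
n4 = n1 NAND x1 = L NAND H = H
n5 = n3 OR n4 = H OR H = H
n6 = n1 NAND x3 = L NAND H = H
n9 = n6 NAND n2 = H NAND H = L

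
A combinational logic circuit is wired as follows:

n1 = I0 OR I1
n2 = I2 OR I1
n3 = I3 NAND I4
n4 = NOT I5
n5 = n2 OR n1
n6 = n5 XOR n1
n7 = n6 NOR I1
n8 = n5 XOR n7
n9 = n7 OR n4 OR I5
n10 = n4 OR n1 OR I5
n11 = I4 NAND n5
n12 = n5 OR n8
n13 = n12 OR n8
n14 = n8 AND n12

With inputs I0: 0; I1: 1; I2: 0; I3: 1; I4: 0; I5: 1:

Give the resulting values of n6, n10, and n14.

n6 = 0; n10 = 1; n14 = 1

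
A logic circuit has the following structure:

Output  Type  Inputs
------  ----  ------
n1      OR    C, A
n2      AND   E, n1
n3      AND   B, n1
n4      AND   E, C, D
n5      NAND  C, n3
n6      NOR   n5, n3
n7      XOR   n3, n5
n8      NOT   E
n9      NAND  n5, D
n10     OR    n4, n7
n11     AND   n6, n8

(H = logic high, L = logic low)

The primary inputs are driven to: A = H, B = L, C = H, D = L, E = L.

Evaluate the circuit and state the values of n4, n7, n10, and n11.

n1 = C OR A = H OR H = H
n3 = B AND n1 = L AND H = L
n4 = E AND C AND D = L AND H AND L = L
n5 = C NAND n3 = H NAND L = H
n6 = n5 NOR n3 = H NOR L = L
n7 = n3 XOR n5 = L XOR H = H
n8 = NOT E = NOT L = H
n10 = n4 OR n7 = L OR H = H
n11 = n6 AND n8 = L AND H = L

n4 = L; n7 = H; n10 = H; n11 = L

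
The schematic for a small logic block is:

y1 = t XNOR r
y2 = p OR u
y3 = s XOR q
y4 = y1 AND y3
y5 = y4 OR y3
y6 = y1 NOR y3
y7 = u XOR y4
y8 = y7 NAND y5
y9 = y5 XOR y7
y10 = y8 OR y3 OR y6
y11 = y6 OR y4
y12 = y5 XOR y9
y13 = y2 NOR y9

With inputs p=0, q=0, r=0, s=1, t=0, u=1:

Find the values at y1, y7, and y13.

y1 = 1, y7 = 0, y13 = 0

y1 = t XNOR r = 0 XNOR 0 = 1
y2 = p OR u = 0 OR 1 = 1
y3 = s XOR q = 1 XOR 0 = 1
y4 = y1 AND y3 = 1 AND 1 = 1
y5 = y4 OR y3 = 1 OR 1 = 1
y7 = u XOR y4 = 1 XOR 1 = 0
y9 = y5 XOR y7 = 1 XOR 0 = 1
y13 = y2 NOR y9 = 1 NOR 1 = 0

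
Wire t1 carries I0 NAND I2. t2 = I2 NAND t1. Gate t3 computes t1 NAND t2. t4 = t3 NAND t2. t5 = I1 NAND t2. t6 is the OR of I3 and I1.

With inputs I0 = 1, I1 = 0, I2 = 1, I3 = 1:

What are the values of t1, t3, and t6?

t1 = I0 NAND I2 = 1 NAND 1 = 0
t2 = I2 NAND t1 = 1 NAND 0 = 1
t3 = t1 NAND t2 = 0 NAND 1 = 1
t6 = I3 OR I1 = 1 OR 0 = 1

t1 = 0  t3 = 1  t6 = 1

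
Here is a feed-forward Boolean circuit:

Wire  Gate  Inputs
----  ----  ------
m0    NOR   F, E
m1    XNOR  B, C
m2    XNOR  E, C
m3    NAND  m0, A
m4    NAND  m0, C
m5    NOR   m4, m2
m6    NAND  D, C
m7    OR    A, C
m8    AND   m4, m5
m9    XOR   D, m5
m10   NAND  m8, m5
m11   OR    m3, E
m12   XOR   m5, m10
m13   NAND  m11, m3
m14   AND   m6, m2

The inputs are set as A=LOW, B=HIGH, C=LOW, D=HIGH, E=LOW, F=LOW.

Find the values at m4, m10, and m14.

m4 = HIGH, m10 = HIGH, m14 = HIGH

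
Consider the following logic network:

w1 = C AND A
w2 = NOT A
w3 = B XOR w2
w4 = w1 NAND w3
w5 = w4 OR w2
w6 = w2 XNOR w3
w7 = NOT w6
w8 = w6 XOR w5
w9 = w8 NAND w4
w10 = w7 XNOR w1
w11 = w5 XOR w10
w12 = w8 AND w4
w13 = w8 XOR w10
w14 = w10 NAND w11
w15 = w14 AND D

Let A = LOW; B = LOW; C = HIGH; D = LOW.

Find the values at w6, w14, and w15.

w6 = HIGH  w14 = HIGH  w15 = LOW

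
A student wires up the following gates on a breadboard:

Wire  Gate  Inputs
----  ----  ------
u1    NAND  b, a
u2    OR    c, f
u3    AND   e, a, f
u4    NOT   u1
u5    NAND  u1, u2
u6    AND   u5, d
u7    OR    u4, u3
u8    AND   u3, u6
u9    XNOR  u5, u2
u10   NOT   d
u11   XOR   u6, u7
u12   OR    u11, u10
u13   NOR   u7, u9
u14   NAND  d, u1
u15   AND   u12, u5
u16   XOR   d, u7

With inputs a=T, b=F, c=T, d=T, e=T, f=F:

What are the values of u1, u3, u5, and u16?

u1 = b NAND a = F NAND T = T
u2 = c OR f = T OR F = T
u3 = e AND a AND f = T AND T AND F = F
u4 = NOT u1 = NOT T = F
u5 = u1 NAND u2 = T NAND T = F
u7 = u4 OR u3 = F OR F = F
u16 = d XOR u7 = T XOR F = T

u1 = T; u3 = F; u5 = F; u16 = T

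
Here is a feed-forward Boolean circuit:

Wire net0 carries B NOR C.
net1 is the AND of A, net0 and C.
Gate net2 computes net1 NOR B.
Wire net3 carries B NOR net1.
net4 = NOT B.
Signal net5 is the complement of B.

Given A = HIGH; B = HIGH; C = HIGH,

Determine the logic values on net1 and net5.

net0 = B NOR C = HIGH NOR HIGH = LOW
net1 = A AND net0 AND C = HIGH AND LOW AND HIGH = LOW
net5 = NOT B = NOT HIGH = LOW

net1 = LOW, net5 = LOW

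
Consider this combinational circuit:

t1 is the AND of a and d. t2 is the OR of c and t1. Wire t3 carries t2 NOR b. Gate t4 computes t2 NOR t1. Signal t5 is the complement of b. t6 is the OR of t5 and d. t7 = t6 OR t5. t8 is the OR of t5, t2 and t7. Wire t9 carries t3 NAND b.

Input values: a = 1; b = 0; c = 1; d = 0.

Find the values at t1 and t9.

t1 = 0; t9 = 1

t1 = a AND d = 1 AND 0 = 0
t2 = c OR t1 = 1 OR 0 = 1
t3 = t2 NOR b = 1 NOR 0 = 0
t9 = t3 NAND b = 0 NAND 0 = 1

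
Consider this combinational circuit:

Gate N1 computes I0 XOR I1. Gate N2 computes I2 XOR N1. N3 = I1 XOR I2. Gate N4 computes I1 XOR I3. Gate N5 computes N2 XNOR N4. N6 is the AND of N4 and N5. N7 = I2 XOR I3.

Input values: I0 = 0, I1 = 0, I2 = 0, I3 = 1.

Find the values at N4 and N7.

N4 = I1 XOR I3 = 0 XOR 1 = 1
N7 = I2 XOR I3 = 0 XOR 1 = 1

N4 = 1; N7 = 1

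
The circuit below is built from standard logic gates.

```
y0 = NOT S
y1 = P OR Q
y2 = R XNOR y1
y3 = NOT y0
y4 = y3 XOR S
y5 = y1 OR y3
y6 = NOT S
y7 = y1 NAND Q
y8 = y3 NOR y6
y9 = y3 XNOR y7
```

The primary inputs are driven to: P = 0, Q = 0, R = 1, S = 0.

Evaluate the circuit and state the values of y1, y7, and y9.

y0 = NOT S = NOT 0 = 1
y1 = P OR Q = 0 OR 0 = 0
y3 = NOT y0 = NOT 1 = 0
y7 = y1 NAND Q = 0 NAND 0 = 1
y9 = y3 XNOR y7 = 0 XNOR 1 = 0

y1 = 0, y7 = 1, y9 = 0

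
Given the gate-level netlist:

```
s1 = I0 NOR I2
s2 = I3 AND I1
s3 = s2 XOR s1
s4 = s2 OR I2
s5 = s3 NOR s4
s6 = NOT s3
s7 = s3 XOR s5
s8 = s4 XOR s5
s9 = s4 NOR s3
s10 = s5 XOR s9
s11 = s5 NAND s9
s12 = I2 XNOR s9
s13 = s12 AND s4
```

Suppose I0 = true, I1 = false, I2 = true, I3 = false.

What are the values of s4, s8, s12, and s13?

s1 = I0 NOR I2 = true NOR true = false
s2 = I3 AND I1 = false AND false = false
s3 = s2 XOR s1 = false XOR false = false
s4 = s2 OR I2 = false OR true = true
s5 = s3 NOR s4 = false NOR true = false
s8 = s4 XOR s5 = true XOR false = true
s9 = s4 NOR s3 = true NOR false = false
s12 = I2 XNOR s9 = true XNOR false = false
s13 = s12 AND s4 = false AND true = false

s4 = true, s8 = true, s12 = false, s13 = false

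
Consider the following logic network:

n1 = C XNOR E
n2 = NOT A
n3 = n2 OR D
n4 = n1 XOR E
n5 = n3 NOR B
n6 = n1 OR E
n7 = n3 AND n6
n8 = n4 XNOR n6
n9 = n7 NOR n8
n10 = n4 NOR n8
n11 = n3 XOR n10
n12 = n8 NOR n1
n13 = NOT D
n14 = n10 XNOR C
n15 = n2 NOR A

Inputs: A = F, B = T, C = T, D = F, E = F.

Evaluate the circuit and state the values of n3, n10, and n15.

n3 = T  n10 = F  n15 = F

n1 = C XNOR E = T XNOR F = F
n2 = NOT A = NOT F = T
n3 = n2 OR D = T OR F = T
n4 = n1 XOR E = F XOR F = F
n6 = n1 OR E = F OR F = F
n8 = n4 XNOR n6 = F XNOR F = T
n10 = n4 NOR n8 = F NOR T = F
n15 = n2 NOR A = T NOR F = F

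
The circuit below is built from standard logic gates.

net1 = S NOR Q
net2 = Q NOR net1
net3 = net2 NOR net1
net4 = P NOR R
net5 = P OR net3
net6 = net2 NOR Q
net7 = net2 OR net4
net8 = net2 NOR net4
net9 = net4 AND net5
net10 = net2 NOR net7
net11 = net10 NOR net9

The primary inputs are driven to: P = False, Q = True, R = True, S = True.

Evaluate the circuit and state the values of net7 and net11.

net7 = False; net11 = False

net1 = S NOR Q = True NOR True = False
net2 = Q NOR net1 = True NOR False = False
net3 = net2 NOR net1 = False NOR False = True
net4 = P NOR R = False NOR True = False
net5 = P OR net3 = False OR True = True
net7 = net2 OR net4 = False OR False = False
net9 = net4 AND net5 = False AND True = False
net10 = net2 NOR net7 = False NOR False = True
net11 = net10 NOR net9 = True NOR False = False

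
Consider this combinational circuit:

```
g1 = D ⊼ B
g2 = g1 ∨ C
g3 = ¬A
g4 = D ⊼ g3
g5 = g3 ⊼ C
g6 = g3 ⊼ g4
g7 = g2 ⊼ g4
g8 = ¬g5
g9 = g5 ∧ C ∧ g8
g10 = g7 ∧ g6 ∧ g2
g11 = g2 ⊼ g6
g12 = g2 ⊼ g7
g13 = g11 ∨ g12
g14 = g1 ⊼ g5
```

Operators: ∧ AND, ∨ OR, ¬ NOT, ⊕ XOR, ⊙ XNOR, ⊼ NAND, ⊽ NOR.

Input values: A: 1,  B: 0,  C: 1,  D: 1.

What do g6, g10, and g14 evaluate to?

g1 = D NAND B = 1 NAND 0 = 1
g2 = g1 OR C = 1 OR 1 = 1
g3 = NOT A = NOT 1 = 0
g4 = D NAND g3 = 1 NAND 0 = 1
g5 = g3 NAND C = 0 NAND 1 = 1
g6 = g3 NAND g4 = 0 NAND 1 = 1
g7 = g2 NAND g4 = 1 NAND 1 = 0
g10 = g7 AND g6 AND g2 = 0 AND 1 AND 1 = 0
g14 = g1 NAND g5 = 1 NAND 1 = 0

g6 = 1, g10 = 0, g14 = 0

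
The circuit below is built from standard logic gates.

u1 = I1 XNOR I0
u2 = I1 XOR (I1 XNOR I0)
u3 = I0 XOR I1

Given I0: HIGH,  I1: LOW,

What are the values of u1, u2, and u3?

u1 = LOW; u2 = LOW; u3 = HIGH

u1 = LOW XNOR HIGH = LOW
u2 = LOW XOR (LOW XNOR HIGH) = LOW
u3 = HIGH XOR LOW = HIGH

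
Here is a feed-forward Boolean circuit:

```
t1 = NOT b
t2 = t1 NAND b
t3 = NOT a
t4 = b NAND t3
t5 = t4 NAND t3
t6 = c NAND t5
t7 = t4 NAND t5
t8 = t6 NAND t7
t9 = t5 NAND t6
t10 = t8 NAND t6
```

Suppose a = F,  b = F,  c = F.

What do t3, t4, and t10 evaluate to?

t3 = T, t4 = T, t10 = T

t3 = NOT a = NOT F = T
t4 = b NAND t3 = F NAND T = T
t5 = t4 NAND t3 = T NAND T = F
t6 = c NAND t5 = F NAND F = T
t7 = t4 NAND t5 = T NAND F = T
t8 = t6 NAND t7 = T NAND T = F
t10 = t8 NAND t6 = F NAND T = T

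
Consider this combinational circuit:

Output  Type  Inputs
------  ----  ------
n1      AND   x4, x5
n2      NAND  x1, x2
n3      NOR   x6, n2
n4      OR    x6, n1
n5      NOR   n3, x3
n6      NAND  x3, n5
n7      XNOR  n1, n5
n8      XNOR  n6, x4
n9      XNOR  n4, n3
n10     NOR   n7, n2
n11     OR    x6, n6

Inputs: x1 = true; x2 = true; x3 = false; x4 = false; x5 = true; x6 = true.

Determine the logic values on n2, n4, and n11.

n2 = false  n4 = true  n11 = true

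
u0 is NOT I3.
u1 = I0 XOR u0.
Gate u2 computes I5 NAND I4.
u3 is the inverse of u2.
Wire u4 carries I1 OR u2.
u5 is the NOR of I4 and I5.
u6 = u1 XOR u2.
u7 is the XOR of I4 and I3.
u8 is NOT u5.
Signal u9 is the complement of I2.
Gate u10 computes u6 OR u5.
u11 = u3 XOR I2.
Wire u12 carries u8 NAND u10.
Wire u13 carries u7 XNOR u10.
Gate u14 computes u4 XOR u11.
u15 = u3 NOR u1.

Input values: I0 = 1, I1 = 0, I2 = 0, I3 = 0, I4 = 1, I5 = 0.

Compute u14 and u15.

u14 = 1, u15 = 1

u0 = NOT I3 = NOT 0 = 1
u1 = I0 XOR u0 = 1 XOR 1 = 0
u2 = I5 NAND I4 = 0 NAND 1 = 1
u3 = NOT u2 = NOT 1 = 0
u4 = I1 OR u2 = 0 OR 1 = 1
u11 = u3 XOR I2 = 0 XOR 0 = 0
u14 = u4 XOR u11 = 1 XOR 0 = 1
u15 = u3 NOR u1 = 0 NOR 0 = 1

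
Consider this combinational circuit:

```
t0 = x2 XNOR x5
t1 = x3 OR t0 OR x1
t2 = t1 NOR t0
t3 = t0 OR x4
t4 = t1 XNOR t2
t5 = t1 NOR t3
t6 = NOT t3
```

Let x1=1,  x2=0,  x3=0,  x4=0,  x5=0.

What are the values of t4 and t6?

t4 = 0, t6 = 0

t0 = x2 XNOR x5 = 0 XNOR 0 = 1
t1 = x3 OR t0 OR x1 = 0 OR 1 OR 1 = 1
t2 = t1 NOR t0 = 1 NOR 1 = 0
t3 = t0 OR x4 = 1 OR 0 = 1
t4 = t1 XNOR t2 = 1 XNOR 0 = 0
t6 = NOT t3 = NOT 1 = 0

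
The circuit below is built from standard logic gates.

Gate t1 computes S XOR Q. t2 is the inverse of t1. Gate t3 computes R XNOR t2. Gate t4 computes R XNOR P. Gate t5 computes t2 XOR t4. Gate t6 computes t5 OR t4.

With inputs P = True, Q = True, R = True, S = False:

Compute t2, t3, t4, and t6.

t1 = S XOR Q = False XOR True = True
t2 = NOT t1 = NOT True = False
t3 = R XNOR t2 = True XNOR False = False
t4 = R XNOR P = True XNOR True = True
t5 = t2 XOR t4 = False XOR True = True
t6 = t5 OR t4 = True OR True = True

t2 = False  t3 = False  t4 = True  t6 = True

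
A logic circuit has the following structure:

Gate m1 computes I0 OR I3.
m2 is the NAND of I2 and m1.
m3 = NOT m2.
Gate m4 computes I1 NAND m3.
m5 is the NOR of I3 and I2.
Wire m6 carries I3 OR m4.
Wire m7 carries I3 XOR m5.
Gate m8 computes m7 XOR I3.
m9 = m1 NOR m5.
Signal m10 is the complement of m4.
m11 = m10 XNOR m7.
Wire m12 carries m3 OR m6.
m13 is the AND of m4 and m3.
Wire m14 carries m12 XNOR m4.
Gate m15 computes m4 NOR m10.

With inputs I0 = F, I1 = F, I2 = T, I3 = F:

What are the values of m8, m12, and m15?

m8 = F, m12 = T, m15 = F

m1 = I0 OR I3 = F OR F = F
m2 = I2 NAND m1 = T NAND F = T
m3 = NOT m2 = NOT T = F
m4 = I1 NAND m3 = F NAND F = T
m5 = I3 NOR I2 = F NOR T = F
m6 = I3 OR m4 = F OR T = T
m7 = I3 XOR m5 = F XOR F = F
m8 = m7 XOR I3 = F XOR F = F
m10 = NOT m4 = NOT T = F
m12 = m3 OR m6 = F OR T = T
m15 = m4 NOR m10 = T NOR F = F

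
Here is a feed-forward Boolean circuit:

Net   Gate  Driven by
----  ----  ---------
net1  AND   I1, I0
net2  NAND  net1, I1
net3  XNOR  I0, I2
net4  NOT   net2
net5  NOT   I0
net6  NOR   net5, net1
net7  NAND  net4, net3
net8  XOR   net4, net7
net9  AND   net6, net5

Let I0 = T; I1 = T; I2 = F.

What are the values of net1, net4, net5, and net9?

net1 = I1 AND I0 = T AND T = T
net2 = net1 NAND I1 = T NAND T = F
net4 = NOT net2 = NOT F = T
net5 = NOT I0 = NOT T = F
net6 = net5 NOR net1 = F NOR T = F
net9 = net6 AND net5 = F AND F = F

net1 = T; net4 = T; net5 = F; net9 = F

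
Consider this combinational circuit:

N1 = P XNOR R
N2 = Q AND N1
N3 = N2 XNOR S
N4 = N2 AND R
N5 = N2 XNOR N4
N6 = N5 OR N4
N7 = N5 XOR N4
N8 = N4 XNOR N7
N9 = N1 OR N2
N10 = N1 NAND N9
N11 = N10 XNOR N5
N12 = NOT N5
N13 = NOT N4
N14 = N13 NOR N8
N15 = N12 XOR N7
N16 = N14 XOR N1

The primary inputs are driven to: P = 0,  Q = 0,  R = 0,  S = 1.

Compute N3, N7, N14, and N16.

N3 = 0, N7 = 1, N14 = 0, N16 = 1

N1 = P XNOR R = 0 XNOR 0 = 1
N2 = Q AND N1 = 0 AND 1 = 0
N3 = N2 XNOR S = 0 XNOR 1 = 0
N4 = N2 AND R = 0 AND 0 = 0
N5 = N2 XNOR N4 = 0 XNOR 0 = 1
N7 = N5 XOR N4 = 1 XOR 0 = 1
N8 = N4 XNOR N7 = 0 XNOR 1 = 0
N13 = NOT N4 = NOT 0 = 1
N14 = N13 NOR N8 = 1 NOR 0 = 0
N16 = N14 XOR N1 = 0 XOR 1 = 1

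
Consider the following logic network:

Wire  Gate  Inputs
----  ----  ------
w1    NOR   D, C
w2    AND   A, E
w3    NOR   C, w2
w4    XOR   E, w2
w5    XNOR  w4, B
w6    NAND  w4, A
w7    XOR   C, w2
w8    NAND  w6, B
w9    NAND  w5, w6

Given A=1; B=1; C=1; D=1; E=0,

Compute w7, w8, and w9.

w2 = A AND E = 1 AND 0 = 0
w4 = E XOR w2 = 0 XOR 0 = 0
w5 = w4 XNOR B = 0 XNOR 1 = 0
w6 = w4 NAND A = 0 NAND 1 = 1
w7 = C XOR w2 = 1 XOR 0 = 1
w8 = w6 NAND B = 1 NAND 1 = 0
w9 = w5 NAND w6 = 0 NAND 1 = 1

w7 = 1, w8 = 0, w9 = 1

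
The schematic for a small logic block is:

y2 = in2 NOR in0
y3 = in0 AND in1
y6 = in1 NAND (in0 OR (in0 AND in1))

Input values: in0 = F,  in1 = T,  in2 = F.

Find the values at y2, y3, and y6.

y2 = T  y3 = F  y6 = T

y2 = F NOR F = T
y3 = F AND T = F
y6 = T NAND (F OR (F AND T)) = T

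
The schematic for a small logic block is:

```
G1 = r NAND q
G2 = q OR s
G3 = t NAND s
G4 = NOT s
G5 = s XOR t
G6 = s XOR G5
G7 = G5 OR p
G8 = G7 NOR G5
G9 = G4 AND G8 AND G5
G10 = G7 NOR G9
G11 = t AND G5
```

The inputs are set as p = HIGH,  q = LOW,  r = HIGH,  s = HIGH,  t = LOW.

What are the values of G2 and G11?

G2 = HIGH, G11 = LOW

G2 = q OR s = LOW OR HIGH = HIGH
G5 = s XOR t = HIGH XOR LOW = HIGH
G11 = t AND G5 = LOW AND HIGH = LOW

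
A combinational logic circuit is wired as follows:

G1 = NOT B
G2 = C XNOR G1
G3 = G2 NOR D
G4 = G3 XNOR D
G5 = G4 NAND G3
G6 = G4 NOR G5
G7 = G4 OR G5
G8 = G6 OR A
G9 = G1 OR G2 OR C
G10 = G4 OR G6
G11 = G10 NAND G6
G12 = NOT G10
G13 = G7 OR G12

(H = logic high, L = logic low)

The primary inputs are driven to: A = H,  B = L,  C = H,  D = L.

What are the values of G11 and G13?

G11 = H  G13 = H

G1 = NOT B = NOT L = H
G2 = C XNOR G1 = H XNOR H = H
G3 = G2 NOR D = H NOR L = L
G4 = G3 XNOR D = L XNOR L = H
G5 = G4 NAND G3 = H NAND L = H
G6 = G4 NOR G5 = H NOR H = L
G7 = G4 OR G5 = H OR H = H
G10 = G4 OR G6 = H OR L = H
G11 = G10 NAND G6 = H NAND L = H
G12 = NOT G10 = NOT H = L
G13 = G7 OR G12 = H OR L = H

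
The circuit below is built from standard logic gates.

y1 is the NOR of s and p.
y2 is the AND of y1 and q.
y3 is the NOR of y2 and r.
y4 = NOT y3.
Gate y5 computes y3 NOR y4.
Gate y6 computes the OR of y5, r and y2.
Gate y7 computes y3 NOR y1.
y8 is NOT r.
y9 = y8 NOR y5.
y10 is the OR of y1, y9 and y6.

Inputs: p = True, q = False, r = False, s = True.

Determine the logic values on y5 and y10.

y1 = s NOR p = True NOR True = False
y2 = y1 AND q = False AND False = False
y3 = y2 NOR r = False NOR False = True
y4 = NOT y3 = NOT True = False
y5 = y3 NOR y4 = True NOR False = False
y6 = y5 OR r OR y2 = False OR False OR False = False
y8 = NOT r = NOT False = True
y9 = y8 NOR y5 = True NOR False = False
y10 = y1 OR y9 OR y6 = False OR False OR False = False

y5 = False; y10 = False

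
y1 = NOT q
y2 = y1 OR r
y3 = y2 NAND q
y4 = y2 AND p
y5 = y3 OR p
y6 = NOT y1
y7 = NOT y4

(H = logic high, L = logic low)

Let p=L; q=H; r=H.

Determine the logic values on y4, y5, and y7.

y4 = L  y5 = L  y7 = H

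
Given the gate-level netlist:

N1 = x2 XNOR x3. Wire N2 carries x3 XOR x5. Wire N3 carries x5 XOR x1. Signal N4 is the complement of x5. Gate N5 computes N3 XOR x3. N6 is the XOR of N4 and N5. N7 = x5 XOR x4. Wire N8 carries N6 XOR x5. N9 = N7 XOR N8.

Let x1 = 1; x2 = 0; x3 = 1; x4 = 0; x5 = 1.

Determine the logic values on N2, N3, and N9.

N2 = 0, N3 = 0, N9 = 1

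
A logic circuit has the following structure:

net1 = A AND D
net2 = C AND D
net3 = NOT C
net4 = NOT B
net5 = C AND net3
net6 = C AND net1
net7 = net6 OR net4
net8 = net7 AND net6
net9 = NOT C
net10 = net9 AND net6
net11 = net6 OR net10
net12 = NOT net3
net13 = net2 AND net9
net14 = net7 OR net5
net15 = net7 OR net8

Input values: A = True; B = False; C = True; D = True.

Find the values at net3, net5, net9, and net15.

net3 = False, net5 = False, net9 = False, net15 = True

net1 = A AND D = True AND True = True
net3 = NOT C = NOT True = False
net4 = NOT B = NOT False = True
net5 = C AND net3 = True AND False = False
net6 = C AND net1 = True AND True = True
net7 = net6 OR net4 = True OR True = True
net8 = net7 AND net6 = True AND True = True
net9 = NOT C = NOT True = False
net15 = net7 OR net8 = True OR True = True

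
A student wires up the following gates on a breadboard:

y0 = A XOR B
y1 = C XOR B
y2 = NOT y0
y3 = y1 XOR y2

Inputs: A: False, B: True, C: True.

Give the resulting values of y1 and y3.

y1 = False, y3 = False

y0 = A XOR B = False XOR True = True
y1 = C XOR B = True XOR True = False
y2 = NOT y0 = NOT True = False
y3 = y1 XOR y2 = False XOR False = False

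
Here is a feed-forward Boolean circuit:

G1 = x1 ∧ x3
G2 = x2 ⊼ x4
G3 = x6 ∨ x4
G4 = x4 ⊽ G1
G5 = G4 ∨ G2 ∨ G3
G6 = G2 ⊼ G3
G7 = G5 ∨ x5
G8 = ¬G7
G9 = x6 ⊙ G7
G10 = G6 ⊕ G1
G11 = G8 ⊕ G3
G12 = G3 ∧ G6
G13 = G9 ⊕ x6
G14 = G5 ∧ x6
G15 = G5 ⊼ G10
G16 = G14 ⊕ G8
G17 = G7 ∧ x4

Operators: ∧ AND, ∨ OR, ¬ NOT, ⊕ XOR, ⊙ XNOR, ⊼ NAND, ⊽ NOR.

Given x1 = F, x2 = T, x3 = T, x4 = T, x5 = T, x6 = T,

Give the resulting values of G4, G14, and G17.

G1 = x1 AND x3 = F AND T = F
G2 = x2 NAND x4 = T NAND T = F
G3 = x6 OR x4 = T OR T = T
G4 = x4 NOR G1 = T NOR F = F
G5 = G4 OR G2 OR G3 = F OR F OR T = T
G7 = G5 OR x5 = T OR T = T
G14 = G5 AND x6 = T AND T = T
G17 = G7 AND x4 = T AND T = T

G4 = F, G14 = T, G17 = T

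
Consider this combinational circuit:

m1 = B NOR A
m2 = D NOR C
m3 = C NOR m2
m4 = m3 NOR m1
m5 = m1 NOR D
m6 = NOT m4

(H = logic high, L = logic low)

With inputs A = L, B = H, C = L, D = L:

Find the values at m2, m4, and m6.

m1 = B NOR A = H NOR L = L
m2 = D NOR C = L NOR L = H
m3 = C NOR m2 = L NOR H = L
m4 = m3 NOR m1 = L NOR L = H
m6 = NOT m4 = NOT H = L

m2 = H  m4 = H  m6 = L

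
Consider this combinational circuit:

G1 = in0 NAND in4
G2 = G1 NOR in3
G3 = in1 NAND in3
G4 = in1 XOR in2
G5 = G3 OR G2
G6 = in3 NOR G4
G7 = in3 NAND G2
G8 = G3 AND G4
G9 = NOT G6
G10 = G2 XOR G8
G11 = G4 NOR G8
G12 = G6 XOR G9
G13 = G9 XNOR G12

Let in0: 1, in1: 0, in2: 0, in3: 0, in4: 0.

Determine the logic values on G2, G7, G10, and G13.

G2 = 0, G7 = 1, G10 = 0, G13 = 0

G1 = in0 NAND in4 = 1 NAND 0 = 1
G2 = G1 NOR in3 = 1 NOR 0 = 0
G3 = in1 NAND in3 = 0 NAND 0 = 1
G4 = in1 XOR in2 = 0 XOR 0 = 0
G6 = in3 NOR G4 = 0 NOR 0 = 1
G7 = in3 NAND G2 = 0 NAND 0 = 1
G8 = G3 AND G4 = 1 AND 0 = 0
G9 = NOT G6 = NOT 1 = 0
G10 = G2 XOR G8 = 0 XOR 0 = 0
G12 = G6 XOR G9 = 1 XOR 0 = 1
G13 = G9 XNOR G12 = 0 XNOR 1 = 0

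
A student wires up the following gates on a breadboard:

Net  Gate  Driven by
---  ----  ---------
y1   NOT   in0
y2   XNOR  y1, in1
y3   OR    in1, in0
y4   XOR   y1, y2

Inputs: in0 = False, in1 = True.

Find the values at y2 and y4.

y1 = NOT in0 = NOT False = True
y2 = y1 XNOR in1 = True XNOR True = True
y4 = y1 XOR y2 = True XOR True = False

y2 = True, y4 = False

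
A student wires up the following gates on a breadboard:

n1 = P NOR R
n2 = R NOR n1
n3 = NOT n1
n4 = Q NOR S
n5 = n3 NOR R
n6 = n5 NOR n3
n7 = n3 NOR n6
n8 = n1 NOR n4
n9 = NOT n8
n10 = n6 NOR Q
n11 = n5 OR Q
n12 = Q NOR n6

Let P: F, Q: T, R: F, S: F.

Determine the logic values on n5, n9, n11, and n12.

n1 = P NOR R = F NOR F = T
n3 = NOT n1 = NOT T = F
n4 = Q NOR S = T NOR F = F
n5 = n3 NOR R = F NOR F = T
n6 = n5 NOR n3 = T NOR F = F
n8 = n1 NOR n4 = T NOR F = F
n9 = NOT n8 = NOT F = T
n11 = n5 OR Q = T OR T = T
n12 = Q NOR n6 = T NOR F = F

n5 = T  n9 = T  n11 = T  n12 = F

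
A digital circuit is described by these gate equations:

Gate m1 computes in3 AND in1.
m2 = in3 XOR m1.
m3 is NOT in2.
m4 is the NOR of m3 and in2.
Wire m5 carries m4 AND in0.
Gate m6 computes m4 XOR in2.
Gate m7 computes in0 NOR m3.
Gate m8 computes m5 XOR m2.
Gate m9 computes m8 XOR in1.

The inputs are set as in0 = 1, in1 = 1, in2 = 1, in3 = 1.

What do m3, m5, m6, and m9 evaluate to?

m3 = 0, m5 = 0, m6 = 1, m9 = 1

m1 = in3 AND in1 = 1 AND 1 = 1
m2 = in3 XOR m1 = 1 XOR 1 = 0
m3 = NOT in2 = NOT 1 = 0
m4 = m3 NOR in2 = 0 NOR 1 = 0
m5 = m4 AND in0 = 0 AND 1 = 0
m6 = m4 XOR in2 = 0 XOR 1 = 1
m8 = m5 XOR m2 = 0 XOR 0 = 0
m9 = m8 XOR in1 = 0 XOR 1 = 1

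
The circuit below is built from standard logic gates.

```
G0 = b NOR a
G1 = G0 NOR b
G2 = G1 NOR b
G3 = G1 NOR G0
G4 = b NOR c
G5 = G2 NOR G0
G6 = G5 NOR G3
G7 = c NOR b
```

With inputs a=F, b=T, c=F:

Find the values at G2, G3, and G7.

G2 = F  G3 = T  G7 = F

G0 = b NOR a = T NOR F = F
G1 = G0 NOR b = F NOR T = F
G2 = G1 NOR b = F NOR T = F
G3 = G1 NOR G0 = F NOR F = T
G7 = c NOR b = F NOR T = F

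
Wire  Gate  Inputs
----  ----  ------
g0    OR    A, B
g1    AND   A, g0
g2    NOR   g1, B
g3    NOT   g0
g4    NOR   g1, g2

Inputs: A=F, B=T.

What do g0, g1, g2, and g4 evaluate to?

g0 = A OR B = F OR T = T
g1 = A AND g0 = F AND T = F
g2 = g1 NOR B = F NOR T = F
g4 = g1 NOR g2 = F NOR F = T

g0 = T, g1 = F, g2 = F, g4 = T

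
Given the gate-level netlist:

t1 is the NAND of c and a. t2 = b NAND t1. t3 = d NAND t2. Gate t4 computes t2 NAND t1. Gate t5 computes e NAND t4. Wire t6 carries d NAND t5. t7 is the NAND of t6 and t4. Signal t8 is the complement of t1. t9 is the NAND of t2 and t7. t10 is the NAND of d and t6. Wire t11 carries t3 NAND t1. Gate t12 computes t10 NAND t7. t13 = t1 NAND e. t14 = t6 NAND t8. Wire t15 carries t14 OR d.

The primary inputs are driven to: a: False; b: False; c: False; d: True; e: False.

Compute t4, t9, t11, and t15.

t4 = False  t9 = False  t11 = True  t15 = True

t1 = c NAND a = False NAND False = True
t2 = b NAND t1 = False NAND True = True
t3 = d NAND t2 = True NAND True = False
t4 = t2 NAND t1 = True NAND True = False
t5 = e NAND t4 = False NAND False = True
t6 = d NAND t5 = True NAND True = False
t7 = t6 NAND t4 = False NAND False = True
t8 = NOT t1 = NOT True = False
t9 = t2 NAND t7 = True NAND True = False
t11 = t3 NAND t1 = False NAND True = True
t14 = t6 NAND t8 = False NAND False = True
t15 = t14 OR d = True OR True = True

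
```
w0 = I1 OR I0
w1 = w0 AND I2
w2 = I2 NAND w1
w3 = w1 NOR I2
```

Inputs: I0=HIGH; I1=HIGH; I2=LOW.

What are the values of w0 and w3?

w0 = HIGH, w3 = HIGH

w0 = I1 OR I0 = HIGH OR HIGH = HIGH
w1 = w0 AND I2 = HIGH AND LOW = LOW
w3 = w1 NOR I2 = LOW NOR LOW = HIGH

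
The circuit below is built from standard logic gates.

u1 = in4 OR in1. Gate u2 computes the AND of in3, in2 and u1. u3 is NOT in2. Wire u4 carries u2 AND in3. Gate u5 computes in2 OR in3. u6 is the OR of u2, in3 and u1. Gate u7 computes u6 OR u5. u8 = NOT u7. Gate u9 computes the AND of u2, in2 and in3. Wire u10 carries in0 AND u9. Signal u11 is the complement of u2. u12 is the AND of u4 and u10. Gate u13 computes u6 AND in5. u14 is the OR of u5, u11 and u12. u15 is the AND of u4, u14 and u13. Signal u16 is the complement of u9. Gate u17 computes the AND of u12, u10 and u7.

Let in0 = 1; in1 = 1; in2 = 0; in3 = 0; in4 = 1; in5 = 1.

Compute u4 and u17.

u4 = 0  u17 = 0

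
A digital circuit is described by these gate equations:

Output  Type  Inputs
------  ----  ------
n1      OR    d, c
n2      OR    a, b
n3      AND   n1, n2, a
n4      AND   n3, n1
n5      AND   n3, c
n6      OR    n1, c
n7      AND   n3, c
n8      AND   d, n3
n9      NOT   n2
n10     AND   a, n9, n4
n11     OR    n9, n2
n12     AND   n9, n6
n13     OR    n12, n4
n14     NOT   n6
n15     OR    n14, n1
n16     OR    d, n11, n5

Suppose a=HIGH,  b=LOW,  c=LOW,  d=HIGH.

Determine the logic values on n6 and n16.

n6 = HIGH, n16 = HIGH

n1 = d OR c = HIGH OR LOW = HIGH
n2 = a OR b = HIGH OR LOW = HIGH
n3 = n1 AND n2 AND a = HIGH AND HIGH AND HIGH = HIGH
n5 = n3 AND c = HIGH AND LOW = LOW
n6 = n1 OR c = HIGH OR LOW = HIGH
n9 = NOT n2 = NOT HIGH = LOW
n11 = n9 OR n2 = LOW OR HIGH = HIGH
n16 = d OR n11 OR n5 = HIGH OR HIGH OR LOW = HIGH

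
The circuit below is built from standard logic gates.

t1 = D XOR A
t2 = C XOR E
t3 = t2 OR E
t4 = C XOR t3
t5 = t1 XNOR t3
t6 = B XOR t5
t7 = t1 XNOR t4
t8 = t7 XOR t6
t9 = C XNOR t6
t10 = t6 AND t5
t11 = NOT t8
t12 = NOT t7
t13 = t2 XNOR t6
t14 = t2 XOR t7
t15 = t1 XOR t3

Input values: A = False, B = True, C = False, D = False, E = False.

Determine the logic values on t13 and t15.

t1 = D XOR A = False XOR False = False
t2 = C XOR E = False XOR False = False
t3 = t2 OR E = False OR False = False
t5 = t1 XNOR t3 = False XNOR False = True
t6 = B XOR t5 = True XOR True = False
t13 = t2 XNOR t6 = False XNOR False = True
t15 = t1 XOR t3 = False XOR False = False

t13 = True, t15 = False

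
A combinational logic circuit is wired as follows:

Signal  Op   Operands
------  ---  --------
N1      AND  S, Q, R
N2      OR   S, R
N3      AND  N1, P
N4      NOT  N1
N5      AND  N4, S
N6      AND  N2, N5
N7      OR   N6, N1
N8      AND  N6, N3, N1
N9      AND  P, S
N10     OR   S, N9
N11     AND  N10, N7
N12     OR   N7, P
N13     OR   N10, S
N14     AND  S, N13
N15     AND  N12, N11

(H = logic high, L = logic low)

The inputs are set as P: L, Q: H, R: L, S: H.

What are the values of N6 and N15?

N1 = S AND Q AND R = H AND H AND L = L
N2 = S OR R = H OR L = H
N4 = NOT N1 = NOT L = H
N5 = N4 AND S = H AND H = H
N6 = N2 AND N5 = H AND H = H
N7 = N6 OR N1 = H OR L = H
N9 = P AND S = L AND H = L
N10 = S OR N9 = H OR L = H
N11 = N10 AND N7 = H AND H = H
N12 = N7 OR P = H OR L = H
N15 = N12 AND N11 = H AND H = H

N6 = H  N15 = H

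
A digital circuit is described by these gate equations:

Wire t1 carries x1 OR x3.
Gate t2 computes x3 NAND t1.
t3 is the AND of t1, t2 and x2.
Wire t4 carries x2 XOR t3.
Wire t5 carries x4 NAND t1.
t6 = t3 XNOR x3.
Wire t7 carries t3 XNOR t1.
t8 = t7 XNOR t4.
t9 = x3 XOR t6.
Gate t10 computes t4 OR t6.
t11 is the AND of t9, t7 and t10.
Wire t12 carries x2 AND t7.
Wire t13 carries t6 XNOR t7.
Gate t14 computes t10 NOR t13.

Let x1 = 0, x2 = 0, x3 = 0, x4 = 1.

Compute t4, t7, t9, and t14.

t4 = 0; t7 = 1; t9 = 1; t14 = 0

t1 = x1 OR x3 = 0 OR 0 = 0
t2 = x3 NAND t1 = 0 NAND 0 = 1
t3 = t1 AND t2 AND x2 = 0 AND 1 AND 0 = 0
t4 = x2 XOR t3 = 0 XOR 0 = 0
t6 = t3 XNOR x3 = 0 XNOR 0 = 1
t7 = t3 XNOR t1 = 0 XNOR 0 = 1
t9 = x3 XOR t6 = 0 XOR 1 = 1
t10 = t4 OR t6 = 0 OR 1 = 1
t13 = t6 XNOR t7 = 1 XNOR 1 = 1
t14 = t10 NOR t13 = 1 NOR 1 = 0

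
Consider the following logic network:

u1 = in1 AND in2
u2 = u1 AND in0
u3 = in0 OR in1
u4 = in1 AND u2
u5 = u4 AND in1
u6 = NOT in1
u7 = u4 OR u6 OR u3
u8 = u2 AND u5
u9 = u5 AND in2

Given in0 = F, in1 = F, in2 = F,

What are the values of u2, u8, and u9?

u1 = in1 AND in2 = F AND F = F
u2 = u1 AND in0 = F AND F = F
u4 = in1 AND u2 = F AND F = F
u5 = u4 AND in1 = F AND F = F
u8 = u2 AND u5 = F AND F = F
u9 = u5 AND in2 = F AND F = F

u2 = F; u8 = F; u9 = F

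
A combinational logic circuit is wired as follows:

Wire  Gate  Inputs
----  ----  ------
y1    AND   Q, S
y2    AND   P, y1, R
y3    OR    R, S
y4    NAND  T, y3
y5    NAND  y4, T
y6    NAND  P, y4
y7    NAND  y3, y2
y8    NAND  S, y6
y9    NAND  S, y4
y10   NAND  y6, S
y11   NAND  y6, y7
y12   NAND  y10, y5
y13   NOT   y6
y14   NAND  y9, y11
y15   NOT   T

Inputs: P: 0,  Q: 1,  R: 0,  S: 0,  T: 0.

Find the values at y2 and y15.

y2 = 0, y15 = 1

y1 = Q AND S = 1 AND 0 = 0
y2 = P AND y1 AND R = 0 AND 0 AND 0 = 0
y15 = NOT T = NOT 0 = 1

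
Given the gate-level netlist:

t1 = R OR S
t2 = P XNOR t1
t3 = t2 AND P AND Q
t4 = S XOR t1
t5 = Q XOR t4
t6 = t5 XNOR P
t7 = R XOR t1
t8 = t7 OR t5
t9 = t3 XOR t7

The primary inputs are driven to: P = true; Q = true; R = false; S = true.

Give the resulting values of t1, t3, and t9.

t1 = R OR S = false OR true = true
t2 = P XNOR t1 = true XNOR true = true
t3 = t2 AND P AND Q = true AND true AND true = true
t7 = R XOR t1 = false XOR true = true
t9 = t3 XOR t7 = true XOR true = false

t1 = true, t3 = true, t9 = false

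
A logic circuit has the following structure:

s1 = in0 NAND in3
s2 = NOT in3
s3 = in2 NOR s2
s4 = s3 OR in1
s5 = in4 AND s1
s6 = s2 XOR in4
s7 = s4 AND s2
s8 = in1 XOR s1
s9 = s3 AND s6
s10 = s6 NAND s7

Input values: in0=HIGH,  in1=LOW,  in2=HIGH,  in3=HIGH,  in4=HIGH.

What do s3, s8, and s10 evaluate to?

s3 = LOW  s8 = LOW  s10 = HIGH

s1 = in0 NAND in3 = HIGH NAND HIGH = LOW
s2 = NOT in3 = NOT HIGH = LOW
s3 = in2 NOR s2 = HIGH NOR LOW = LOW
s4 = s3 OR in1 = LOW OR LOW = LOW
s6 = s2 XOR in4 = LOW XOR HIGH = HIGH
s7 = s4 AND s2 = LOW AND LOW = LOW
s8 = in1 XOR s1 = LOW XOR LOW = LOW
s10 = s6 NAND s7 = HIGH NAND LOW = HIGH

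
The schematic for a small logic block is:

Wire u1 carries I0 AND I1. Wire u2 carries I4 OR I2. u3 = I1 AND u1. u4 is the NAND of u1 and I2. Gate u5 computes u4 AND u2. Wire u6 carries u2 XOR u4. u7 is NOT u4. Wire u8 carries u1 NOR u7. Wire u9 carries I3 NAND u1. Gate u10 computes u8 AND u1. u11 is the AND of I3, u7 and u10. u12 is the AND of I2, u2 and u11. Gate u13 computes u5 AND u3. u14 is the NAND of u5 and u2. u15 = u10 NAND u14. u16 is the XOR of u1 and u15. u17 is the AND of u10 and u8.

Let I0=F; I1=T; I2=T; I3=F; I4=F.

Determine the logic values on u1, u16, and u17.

u1 = I0 AND I1 = F AND T = F
u2 = I4 OR I2 = F OR T = T
u4 = u1 NAND I2 = F NAND T = T
u5 = u4 AND u2 = T AND T = T
u7 = NOT u4 = NOT T = F
u8 = u1 NOR u7 = F NOR F = T
u10 = u8 AND u1 = T AND F = F
u14 = u5 NAND u2 = T NAND T = F
u15 = u10 NAND u14 = F NAND F = T
u16 = u1 XOR u15 = F XOR T = T
u17 = u10 AND u8 = F AND T = F

u1 = F, u16 = T, u17 = F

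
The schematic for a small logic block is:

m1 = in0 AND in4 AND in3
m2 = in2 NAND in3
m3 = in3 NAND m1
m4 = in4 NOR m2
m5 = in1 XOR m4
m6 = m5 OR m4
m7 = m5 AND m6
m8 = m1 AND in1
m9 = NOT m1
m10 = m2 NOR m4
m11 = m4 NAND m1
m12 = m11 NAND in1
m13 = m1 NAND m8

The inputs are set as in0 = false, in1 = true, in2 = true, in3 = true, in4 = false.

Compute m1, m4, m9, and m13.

m1 = false  m4 = true  m9 = true  m13 = true

m1 = in0 AND in4 AND in3 = false AND false AND true = false
m2 = in2 NAND in3 = true NAND true = false
m4 = in4 NOR m2 = false NOR false = true
m8 = m1 AND in1 = false AND true = false
m9 = NOT m1 = NOT false = true
m13 = m1 NAND m8 = false NAND false = true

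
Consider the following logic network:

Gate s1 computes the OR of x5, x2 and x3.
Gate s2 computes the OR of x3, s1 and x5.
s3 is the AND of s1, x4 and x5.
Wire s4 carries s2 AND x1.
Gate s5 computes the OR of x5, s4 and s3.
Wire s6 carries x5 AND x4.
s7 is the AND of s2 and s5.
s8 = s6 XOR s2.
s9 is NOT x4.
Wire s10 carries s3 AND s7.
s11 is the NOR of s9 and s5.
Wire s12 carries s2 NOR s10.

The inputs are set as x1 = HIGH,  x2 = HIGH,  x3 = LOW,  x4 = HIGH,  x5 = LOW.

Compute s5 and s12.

s5 = HIGH; s12 = LOW

s1 = x5 OR x2 OR x3 = LOW OR HIGH OR LOW = HIGH
s2 = x3 OR s1 OR x5 = LOW OR HIGH OR LOW = HIGH
s3 = s1 AND x4 AND x5 = HIGH AND HIGH AND LOW = LOW
s4 = s2 AND x1 = HIGH AND HIGH = HIGH
s5 = x5 OR s4 OR s3 = LOW OR HIGH OR LOW = HIGH
s7 = s2 AND s5 = HIGH AND HIGH = HIGH
s10 = s3 AND s7 = LOW AND HIGH = LOW
s12 = s2 NOR s10 = HIGH NOR LOW = LOW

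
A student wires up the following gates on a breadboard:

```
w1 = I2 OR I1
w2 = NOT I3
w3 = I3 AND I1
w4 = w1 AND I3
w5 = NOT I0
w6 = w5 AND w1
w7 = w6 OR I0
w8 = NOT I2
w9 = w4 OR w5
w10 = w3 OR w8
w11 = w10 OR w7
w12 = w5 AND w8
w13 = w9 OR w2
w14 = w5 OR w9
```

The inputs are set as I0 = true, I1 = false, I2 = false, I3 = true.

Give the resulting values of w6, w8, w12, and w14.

w6 = false; w8 = true; w12 = false; w14 = false

w1 = I2 OR I1 = false OR false = false
w4 = w1 AND I3 = false AND true = false
w5 = NOT I0 = NOT true = false
w6 = w5 AND w1 = false AND false = false
w8 = NOT I2 = NOT false = true
w9 = w4 OR w5 = false OR false = false
w12 = w5 AND w8 = false AND true = false
w14 = w5 OR w9 = false OR false = false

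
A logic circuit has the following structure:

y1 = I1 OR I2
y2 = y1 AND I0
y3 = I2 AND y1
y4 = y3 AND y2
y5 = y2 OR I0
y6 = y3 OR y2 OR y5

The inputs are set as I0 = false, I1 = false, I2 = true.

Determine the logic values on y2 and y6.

y2 = false; y6 = true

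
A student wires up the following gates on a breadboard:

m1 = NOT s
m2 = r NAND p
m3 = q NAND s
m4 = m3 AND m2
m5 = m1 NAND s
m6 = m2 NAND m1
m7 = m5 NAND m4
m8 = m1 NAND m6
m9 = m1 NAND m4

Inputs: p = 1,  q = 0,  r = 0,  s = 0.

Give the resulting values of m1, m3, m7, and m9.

m1 = 1, m3 = 1, m7 = 0, m9 = 0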